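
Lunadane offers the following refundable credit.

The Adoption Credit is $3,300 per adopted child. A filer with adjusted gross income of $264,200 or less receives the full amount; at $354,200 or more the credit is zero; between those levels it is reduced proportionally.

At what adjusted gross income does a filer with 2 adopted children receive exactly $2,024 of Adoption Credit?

$326,600

Full credit = 2 × $3,300 = $6,600.
$2,024 is 2,024/6,600 of the full $6,600, so 4,576/6,600 of the $90,000 range has been used: income = $264,200 + $90,000 × 4,576/6,600 = $326,600.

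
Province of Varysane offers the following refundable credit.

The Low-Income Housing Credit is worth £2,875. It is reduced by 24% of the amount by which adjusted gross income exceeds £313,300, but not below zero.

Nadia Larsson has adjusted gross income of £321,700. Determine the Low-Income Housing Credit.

Low-Income Housing Credit: 24% of the £8,400 excess over £313,300 is £2,016; credit = £2,875 − £2,016 = £859.

£859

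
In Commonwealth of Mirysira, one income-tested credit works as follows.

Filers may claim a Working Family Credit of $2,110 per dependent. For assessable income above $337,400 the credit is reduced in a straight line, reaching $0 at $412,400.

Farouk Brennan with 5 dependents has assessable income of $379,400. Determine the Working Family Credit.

Working Family Credit: base = 5 × $2,110 = $10,550. $379,400 is $42,000 into a $75,000 phase-out range, leaving 33,000/75,000 of the credit: $10,550 × 33,000/75,000 = $4,642.

$4,642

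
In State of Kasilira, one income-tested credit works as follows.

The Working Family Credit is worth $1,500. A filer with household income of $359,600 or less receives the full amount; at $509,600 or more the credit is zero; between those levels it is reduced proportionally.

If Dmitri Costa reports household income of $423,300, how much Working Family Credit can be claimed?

$863

Working Family Credit: $423,300 is $63,700 into a $150,000 phase-out range, leaving 86,300/150,000 of the credit: $1,500 × 86,300/150,000 = $863.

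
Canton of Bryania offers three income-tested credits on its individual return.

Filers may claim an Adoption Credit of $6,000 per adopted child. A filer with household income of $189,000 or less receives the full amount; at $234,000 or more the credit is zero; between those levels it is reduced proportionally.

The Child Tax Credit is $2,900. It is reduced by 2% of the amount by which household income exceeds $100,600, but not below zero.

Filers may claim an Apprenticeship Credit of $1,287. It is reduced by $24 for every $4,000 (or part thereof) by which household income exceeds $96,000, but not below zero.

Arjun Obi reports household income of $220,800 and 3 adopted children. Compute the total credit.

$6,295

Adoption Credit: base = 3 × $6,000 = $18,000. $220,800 is $31,800 into a $45,000 phase-out range, leaving 13,200/45,000 of the credit: $18,000 × 13,200/45,000 = $5,280.
Child Tax Credit: 2% of the $120,200 excess over $100,600 is $2,404; credit = $2,900 − $2,404 = $496.
Apprenticeship Credit: income exceeds $96,000 by $124,800, which is 32 full-or-partial $4,000 increments; reduction = 32 × $24 = $768, leaving $519.
Total: $5,280 + $496 + $519 = $6,295.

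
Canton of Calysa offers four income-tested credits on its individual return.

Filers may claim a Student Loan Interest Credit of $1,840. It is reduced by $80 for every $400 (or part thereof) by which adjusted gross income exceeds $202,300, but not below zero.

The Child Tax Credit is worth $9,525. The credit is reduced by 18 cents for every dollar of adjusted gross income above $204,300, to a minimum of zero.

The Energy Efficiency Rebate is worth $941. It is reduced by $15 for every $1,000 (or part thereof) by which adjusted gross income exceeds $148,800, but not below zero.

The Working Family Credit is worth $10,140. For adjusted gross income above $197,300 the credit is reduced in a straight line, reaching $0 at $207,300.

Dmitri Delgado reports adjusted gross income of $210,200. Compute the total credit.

Student Loan Interest Credit: income exceeds $202,300 by $7,900, which is 20 full-or-partial $400 increments; reduction = 20 × $80 = $1,600, leaving $240.
Child Tax Credit: 18% of the $5,900 excess over $204,300 is $1,062; credit = $9,525 − $1,062 = $8,463.
Energy Efficiency Rebate: income exceeds $148,800 by $61,400, which is 62 full-or-partial $1,000 increments; reduction = 62 × $15 = $930, leaving $11.
Working Family Credit: $210,200 is at or above $207,300, so the credit is $0.
Total: $240 + $8,463 + $11 + $0 = $8,714.

$8,714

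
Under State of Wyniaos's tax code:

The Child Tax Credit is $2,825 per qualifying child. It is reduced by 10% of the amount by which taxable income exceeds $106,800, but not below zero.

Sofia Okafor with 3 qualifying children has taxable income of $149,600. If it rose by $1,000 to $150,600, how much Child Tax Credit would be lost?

$100

At $149,600 — base = 3 × $2,825 = $8,475. 10% of the $42,800 excess over $106,800 is $4,280; credit = $8,475 − $4,280 = $4,195.
At $150,600 — base = 3 × $2,825 = $8,475. 10% of the $43,800 excess over $106,800 is $4,380; credit = $8,475 − $4,380 = $4,095.
Lost: $4,195 − $4,095 = $100.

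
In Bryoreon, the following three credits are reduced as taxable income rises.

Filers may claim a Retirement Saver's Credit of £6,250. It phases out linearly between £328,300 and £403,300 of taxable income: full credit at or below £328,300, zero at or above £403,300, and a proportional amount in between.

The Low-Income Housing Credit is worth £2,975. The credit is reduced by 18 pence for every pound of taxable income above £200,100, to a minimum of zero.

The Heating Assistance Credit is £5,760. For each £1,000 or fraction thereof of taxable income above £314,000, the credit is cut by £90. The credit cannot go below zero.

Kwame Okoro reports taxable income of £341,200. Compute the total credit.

Retirement Saver's Credit: £341,200 is £12,900 into a £75,000 phase-out range, leaving 62,100/75,000 of the credit: £6,250 × 62,100/75,000 = £5,175.
Low-Income Housing Credit: 18% of the £141,100 excess over £200,100 is £25,398 ≥ base, so the credit is £0.
Heating Assistance Credit: income exceeds £314,000 by £27,200, which is 28 full-or-partial £1,000 increments; reduction = 28 × £90 = £2,520, leaving £3,240.
Total: £5,175 + £0 + £3,240 = £8,415.

£8,415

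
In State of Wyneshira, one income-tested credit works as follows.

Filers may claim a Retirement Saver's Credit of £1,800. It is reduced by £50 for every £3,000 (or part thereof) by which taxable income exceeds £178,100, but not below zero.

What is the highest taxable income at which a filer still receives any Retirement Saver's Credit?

£283,100

After 35 increments the reduction is 35 × £50 = £1,750, leaving £50; one more increment wipes it out. Increment 35 ends at excess 35 × £3,000 = £105,000, so the highest qualifying income is £178,100 + £105,000 = £283,100.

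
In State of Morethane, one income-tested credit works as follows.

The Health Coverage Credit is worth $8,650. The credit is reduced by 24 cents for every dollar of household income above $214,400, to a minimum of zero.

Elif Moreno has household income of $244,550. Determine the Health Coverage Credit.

$1,414

Health Coverage Credit: 24% of the $30,150 excess over $214,400 is $7,236; credit = $8,650 − $7,236 = $1,414.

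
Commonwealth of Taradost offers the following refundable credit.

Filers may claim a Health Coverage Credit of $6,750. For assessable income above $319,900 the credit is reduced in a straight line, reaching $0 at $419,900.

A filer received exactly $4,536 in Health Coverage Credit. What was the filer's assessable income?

$352,700

$4,536 is 4,536/6,750 of the full $6,750, so 2,214/6,750 of the $100,000 range has been used: income = $319,900 + $100,000 × 2,214/6,750 = $352,700.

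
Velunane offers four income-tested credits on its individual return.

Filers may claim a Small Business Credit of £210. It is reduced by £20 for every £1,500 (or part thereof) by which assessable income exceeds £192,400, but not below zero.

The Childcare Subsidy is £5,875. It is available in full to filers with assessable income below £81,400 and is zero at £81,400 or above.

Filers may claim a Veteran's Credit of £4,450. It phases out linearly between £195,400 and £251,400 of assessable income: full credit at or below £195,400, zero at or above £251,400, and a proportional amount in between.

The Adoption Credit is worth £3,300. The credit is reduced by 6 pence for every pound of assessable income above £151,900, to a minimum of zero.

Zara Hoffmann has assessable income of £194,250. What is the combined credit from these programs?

£5,379

Small Business Credit: income exceeds £192,400 by £1,850, which is 2 full-or-partial £1,500 increments; reduction = 2 × £20 = £40, leaving £170.
Childcare Subsidy: £194,250 meets or exceeds the £81,400 cutoff, so the credit is £0.
Veteran's Credit: £194,250 is at or below the £195,400 threshold, so the full £4,450 applies.
Adoption Credit: 6% of the £42,350 excess over £151,900 is £2,541; credit = £3,300 − £2,541 = £759.
Total: £170 + £0 + £4,450 + £759 = £5,379.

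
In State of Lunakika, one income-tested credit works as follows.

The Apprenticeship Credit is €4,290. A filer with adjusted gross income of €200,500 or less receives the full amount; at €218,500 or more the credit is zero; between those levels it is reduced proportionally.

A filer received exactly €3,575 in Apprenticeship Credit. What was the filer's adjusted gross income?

€3,575 is 3,575/4,290 of the full €4,290, so 715/4,290 of the €18,000 range has been used: income = €200,500 + €18,000 × 715/4,290 = €203,500.

€203,500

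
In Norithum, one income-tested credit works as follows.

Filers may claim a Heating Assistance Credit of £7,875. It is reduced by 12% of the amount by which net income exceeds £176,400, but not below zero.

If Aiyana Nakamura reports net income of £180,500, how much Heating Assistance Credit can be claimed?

£7,383

Heating Assistance Credit: 12% of the £4,100 excess over £176,400 is £492; credit = £7,875 − £492 = £7,383.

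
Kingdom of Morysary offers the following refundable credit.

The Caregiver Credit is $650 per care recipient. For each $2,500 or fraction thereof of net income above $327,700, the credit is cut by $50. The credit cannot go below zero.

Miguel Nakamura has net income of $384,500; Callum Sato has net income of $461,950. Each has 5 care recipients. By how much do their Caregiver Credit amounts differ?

Miguel ($384,500): Caregiver Credit: base = 5 × $650 = $3,250. income exceeds $327,700 by $56,800, which is 23 full-or-partial $2,500 increments; reduction = 23 × $50 = $1,150, leaving $2,100.
Callum ($461,950): Caregiver Credit: base = 5 × $650 = $3,250. income exceeds $327,700 by $134,250, which is 54 full-or-partial $2,500 increments; reduction = 54 × $50 = $2,700, leaving $550.
Difference: |$2,100 − $550| = $1,550.

$1,550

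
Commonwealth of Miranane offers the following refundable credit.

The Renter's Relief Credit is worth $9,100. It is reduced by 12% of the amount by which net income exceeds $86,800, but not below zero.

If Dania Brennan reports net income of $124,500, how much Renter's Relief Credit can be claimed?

$4,576

Renter's Relief Credit: 12% of the $37,700 excess over $86,800 is $4,524; credit = $9,100 − $4,524 = $4,576.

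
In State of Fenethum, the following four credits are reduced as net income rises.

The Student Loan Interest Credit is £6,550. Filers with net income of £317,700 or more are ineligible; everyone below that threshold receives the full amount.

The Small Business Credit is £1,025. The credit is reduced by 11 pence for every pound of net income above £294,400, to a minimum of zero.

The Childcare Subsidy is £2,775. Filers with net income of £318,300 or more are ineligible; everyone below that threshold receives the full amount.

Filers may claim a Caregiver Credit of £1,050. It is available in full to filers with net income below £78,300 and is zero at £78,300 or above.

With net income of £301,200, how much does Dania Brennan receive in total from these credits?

Student Loan Interest Credit: £301,200 is below the £317,700 cutoff, so the full £6,550 applies.
Small Business Credit: 11% of the £6,800 excess over £294,400 is £748; credit = £1,025 − £748 = £277.
Childcare Subsidy: £301,200 is below the £318,300 cutoff, so the full £2,775 applies.
Caregiver Credit: £301,200 meets or exceeds the £78,300 cutoff, so the credit is £0.
Total: £6,550 + £277 + £2,775 + £0 = £9,602.

£9,602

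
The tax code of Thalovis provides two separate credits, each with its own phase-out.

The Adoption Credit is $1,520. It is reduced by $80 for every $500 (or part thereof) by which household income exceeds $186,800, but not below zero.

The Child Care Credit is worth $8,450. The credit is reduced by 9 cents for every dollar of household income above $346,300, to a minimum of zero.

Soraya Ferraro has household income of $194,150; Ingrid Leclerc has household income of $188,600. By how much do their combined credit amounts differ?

$880

Soraya ($194,150): Adoption Credit: income exceeds $186,800 by $7,350, which is 15 full-or-partial $500 increments; reduction = 15 × $80 = $1,200, leaving $320. Child Care Credit: $194,150 is at or below the $346,300 threshold, so the full $8,450 applies. total $320 + $8,450 = $8,770
Ingrid ($188,600): Adoption Credit: income exceeds $186,800 by $1,800, which is 4 full-or-partial $500 increments; reduction = 4 × $80 = $320, leaving $1,200. Child Care Credit: $188,600 is at or below the $346,300 threshold, so the full $8,450 applies. total $1,200 + $8,450 = $9,650
Difference: |$8,770 − $9,650| = $880.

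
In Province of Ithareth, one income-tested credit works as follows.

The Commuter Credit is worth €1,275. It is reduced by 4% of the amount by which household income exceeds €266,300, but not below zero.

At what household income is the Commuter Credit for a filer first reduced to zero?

The credit falls by 4% of each euro above €266,300, so it reaches zero when the excess is €1,275 / 4% = €31,875: income = €266,300 + €31,875 = €298,175.

€298,175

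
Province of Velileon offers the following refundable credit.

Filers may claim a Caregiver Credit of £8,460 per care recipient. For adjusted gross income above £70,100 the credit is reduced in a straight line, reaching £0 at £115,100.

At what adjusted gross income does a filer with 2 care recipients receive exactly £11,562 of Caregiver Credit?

£84,350

Full credit = 2 × £8,460 = £16,920.
£11,562 is 11,562/16,920 of the full £16,920, so 5,358/16,920 of the £45,000 range has been used: income = £70,100 + £45,000 × 5,358/16,920 = £84,350.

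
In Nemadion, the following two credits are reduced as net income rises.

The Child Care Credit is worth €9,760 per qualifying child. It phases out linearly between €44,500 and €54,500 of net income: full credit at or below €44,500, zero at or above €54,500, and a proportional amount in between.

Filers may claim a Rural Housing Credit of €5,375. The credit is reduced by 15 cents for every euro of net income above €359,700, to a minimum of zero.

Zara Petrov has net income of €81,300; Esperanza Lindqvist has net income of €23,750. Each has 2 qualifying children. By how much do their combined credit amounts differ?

Zara (€81,300): Child Care Credit: base = 2 × €9,760 = €19,520. €81,300 is at or above €54,500, so the credit is €0. Rural Housing Credit: €81,300 is at or below the €359,700 threshold, so the full €5,375 applies. total €0 + €5,375 = €5,375
Esperanza (€23,750): Child Care Credit: base = 2 × €9,760 = €19,520. €23,750 is at or below the €44,500 threshold, so the full €19,520 applies. Rural Housing Credit: €23,750 is at or below the €359,700 threshold, so the full €5,375 applies. total €19,520 + €5,375 = €24,895
Difference: |€5,375 − €24,895| = €19,520.

€19,520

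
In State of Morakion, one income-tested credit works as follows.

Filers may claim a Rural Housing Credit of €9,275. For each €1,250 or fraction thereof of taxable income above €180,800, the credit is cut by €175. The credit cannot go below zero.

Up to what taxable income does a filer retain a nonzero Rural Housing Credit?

After 52 increments the reduction is 52 × €175 = €9,100, leaving €175; one more increment wipes it out. Increment 52 ends at excess 52 × €1,250 = €65,000, so the highest qualifying income is €180,800 + €65,000 = €245,800.

€245,800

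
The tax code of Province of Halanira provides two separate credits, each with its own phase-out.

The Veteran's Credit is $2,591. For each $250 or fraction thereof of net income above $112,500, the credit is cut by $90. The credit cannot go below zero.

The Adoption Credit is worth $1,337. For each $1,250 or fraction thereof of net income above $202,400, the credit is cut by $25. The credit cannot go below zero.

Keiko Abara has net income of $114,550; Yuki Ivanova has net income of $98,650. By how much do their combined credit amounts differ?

Keiko ($114,550): Veteran's Credit: income exceeds $112,500 by $2,050, which is 9 full-or-partial $250 increments; reduction = 9 × $90 = $810, leaving $1,781. Adoption Credit: $114,550 is at or below the $202,400 threshold, so the full $1,337 applies. total $1,781 + $1,337 = $3,118
Yuki ($98,650): Veteran's Credit: $98,650 is at or below the $112,500 threshold, so the full $2,591 applies. Adoption Credit: $98,650 is at or below the $202,400 threshold, so the full $1,337 applies. total $2,591 + $1,337 = $3,928
Difference: |$3,118 − $3,928| = $810.

$810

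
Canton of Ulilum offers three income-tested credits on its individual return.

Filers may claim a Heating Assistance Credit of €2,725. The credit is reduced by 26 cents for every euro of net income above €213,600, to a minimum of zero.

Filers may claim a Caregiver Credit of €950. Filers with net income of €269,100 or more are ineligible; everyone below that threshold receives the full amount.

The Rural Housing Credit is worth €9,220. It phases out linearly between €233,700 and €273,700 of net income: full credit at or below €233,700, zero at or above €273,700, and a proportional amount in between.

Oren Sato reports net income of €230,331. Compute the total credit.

Heating Assistance Credit: 26% of the €16,731 excess over €213,600 is €4,350.06 ≥ base, so the credit is €0.
Caregiver Credit: €230,331 is below the €269,100 cutoff, so the full €950 applies.
Rural Housing Credit: €230,331 is at or below the €233,700 threshold, so the full €9,220 applies.
Total: €0 + €950 + €9,220 = €10,170.

€10,170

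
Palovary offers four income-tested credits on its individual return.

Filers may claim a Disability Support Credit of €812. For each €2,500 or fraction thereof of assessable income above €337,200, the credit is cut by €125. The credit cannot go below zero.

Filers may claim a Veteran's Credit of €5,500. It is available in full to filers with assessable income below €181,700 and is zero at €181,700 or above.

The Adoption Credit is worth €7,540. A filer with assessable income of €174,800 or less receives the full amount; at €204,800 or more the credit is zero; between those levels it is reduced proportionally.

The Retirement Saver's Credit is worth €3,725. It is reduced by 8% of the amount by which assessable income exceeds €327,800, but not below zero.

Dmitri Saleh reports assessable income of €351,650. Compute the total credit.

Disability Support Credit: income exceeds €337,200 by €14,450, which is 6 full-or-partial €2,500 increments; reduction = 6 × €125 = €750, leaving €62.
Veteran's Credit: €351,650 meets or exceeds the €181,700 cutoff, so the credit is €0.
Adoption Credit: €351,650 is at or above €204,800, so the credit is €0.
Retirement Saver's Credit: 8% of the €23,850 excess over €327,800 is €1,908; credit = €3,725 − €1,908 = €1,817.
Total: €62 + €0 + €0 + €1,817 = €1,879.

€1,879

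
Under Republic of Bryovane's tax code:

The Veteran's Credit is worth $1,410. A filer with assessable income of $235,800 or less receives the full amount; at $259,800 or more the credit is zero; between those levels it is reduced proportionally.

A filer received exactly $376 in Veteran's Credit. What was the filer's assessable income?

$376 is 376/1,410 of the full $1,410, so 1,034/1,410 of the $24,000 range has been used: income = $235,800 + $24,000 × 1,034/1,410 = $253,400.

$253,400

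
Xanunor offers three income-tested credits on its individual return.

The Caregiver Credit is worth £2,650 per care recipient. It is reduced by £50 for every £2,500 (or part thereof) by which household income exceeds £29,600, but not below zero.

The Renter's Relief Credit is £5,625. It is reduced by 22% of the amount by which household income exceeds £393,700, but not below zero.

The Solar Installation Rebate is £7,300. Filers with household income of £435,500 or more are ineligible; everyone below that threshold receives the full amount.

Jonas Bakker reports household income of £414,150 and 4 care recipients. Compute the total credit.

Caregiver Credit: base = 4 × £2,650 = £10,600. income exceeds £29,600 by £384,550, which is 154 full-or-partial £2,500 increments; reduction = 154 × £50 = £7,700, leaving £2,900.
Renter's Relief Credit: 22% of the £20,450 excess over £393,700 is £4,499; credit = £5,625 − £4,499 = £1,126.
Solar Installation Rebate: £414,150 is below the £435,500 cutoff, so the full £7,300 applies.
Total: £2,900 + £1,126 + £7,300 = £11,326.

£11,326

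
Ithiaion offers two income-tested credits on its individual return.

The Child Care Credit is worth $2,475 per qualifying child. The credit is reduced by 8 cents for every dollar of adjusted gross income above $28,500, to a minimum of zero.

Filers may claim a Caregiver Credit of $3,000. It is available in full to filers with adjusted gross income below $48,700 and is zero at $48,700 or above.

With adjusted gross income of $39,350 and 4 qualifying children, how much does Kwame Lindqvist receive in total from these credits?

$12,032

Child Care Credit: base = 4 × $2,475 = $9,900. 8% of the $10,850 excess over $28,500 is $868; credit = $9,900 − $868 = $9,032.
Caregiver Credit: $39,350 is below the $48,700 cutoff, so the full $3,000 applies.
Total: $9,032 + $3,000 = $12,032.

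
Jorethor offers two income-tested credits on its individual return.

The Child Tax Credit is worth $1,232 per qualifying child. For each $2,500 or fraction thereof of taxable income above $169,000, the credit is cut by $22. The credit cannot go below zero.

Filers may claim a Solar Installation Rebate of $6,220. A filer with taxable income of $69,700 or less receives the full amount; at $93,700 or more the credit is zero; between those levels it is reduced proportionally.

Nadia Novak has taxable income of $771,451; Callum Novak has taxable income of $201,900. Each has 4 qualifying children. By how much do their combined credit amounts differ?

$4,620

Nadia ($771,451): Child Tax Credit: base = 4 × $1,232 = $4,928. income exceeds $169,000 by $602,451 → 241 increments × $22 = $5,302 ≥ base, so the credit is $0. Solar Installation Rebate: $771,451 is at or above $93,700, so the credit is $0. total $0 + $0 = $0
Callum ($201,900): Child Tax Credit: base = 4 × $1,232 = $4,928. income exceeds $169,000 by $32,900, which is 14 full-or-partial $2,500 increments; reduction = 14 × $22 = $308, leaving $4,620. Solar Installation Rebate: $201,900 is at or above $93,700, so the credit is $0. total $4,620 + $0 = $4,620
Difference: |$0 − $4,620| = $4,620.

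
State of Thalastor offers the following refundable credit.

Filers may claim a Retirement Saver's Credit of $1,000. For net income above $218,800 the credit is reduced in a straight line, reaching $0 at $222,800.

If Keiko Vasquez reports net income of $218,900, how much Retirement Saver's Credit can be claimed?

$975

Retirement Saver's Credit: $218,900 is $100 into a $4,000 phase-out range, leaving 3,900/4,000 of the credit: $1,000 × 3,900/4,000 = $975.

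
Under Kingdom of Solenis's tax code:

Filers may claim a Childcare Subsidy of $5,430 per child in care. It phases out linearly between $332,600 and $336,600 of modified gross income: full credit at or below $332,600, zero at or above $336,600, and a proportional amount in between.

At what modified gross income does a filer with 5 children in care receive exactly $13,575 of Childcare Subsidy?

$334,600

Full credit = 5 × $5,430 = $27,150.
$13,575 is 13,575/27,150 of the full $27,150, so 13,575/27,150 of the $4,000 range has been used: income = $332,600 + $4,000 × 13,575/27,150 = $334,600.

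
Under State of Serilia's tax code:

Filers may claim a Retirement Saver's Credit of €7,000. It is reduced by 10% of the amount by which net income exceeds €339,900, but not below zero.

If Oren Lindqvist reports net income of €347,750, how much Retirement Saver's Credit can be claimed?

€6,215

Retirement Saver's Credit: 10% of the €7,850 excess over €339,900 is €785; credit = €7,000 − €785 = €6,215.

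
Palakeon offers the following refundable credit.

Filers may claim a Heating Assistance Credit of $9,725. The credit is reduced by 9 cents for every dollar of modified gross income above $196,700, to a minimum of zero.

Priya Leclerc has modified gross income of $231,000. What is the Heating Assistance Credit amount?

Heating Assistance Credit: 9% of the $34,300 excess over $196,700 is $3,087; credit = $9,725 − $3,087 = $6,638.

$6,638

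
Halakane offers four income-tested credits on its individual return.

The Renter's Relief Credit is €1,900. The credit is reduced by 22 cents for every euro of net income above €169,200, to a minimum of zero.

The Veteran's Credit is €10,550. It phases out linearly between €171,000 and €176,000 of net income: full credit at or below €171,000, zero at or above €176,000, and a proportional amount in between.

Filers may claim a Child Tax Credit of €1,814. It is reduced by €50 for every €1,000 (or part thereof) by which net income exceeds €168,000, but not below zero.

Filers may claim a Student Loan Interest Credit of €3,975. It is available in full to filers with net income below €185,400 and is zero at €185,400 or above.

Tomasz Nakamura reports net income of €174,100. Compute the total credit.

€10,270

Renter's Relief Credit: 22% of the €4,900 excess over €169,200 is €1,078; credit = €1,900 − €1,078 = €822.
Veteran's Credit: €174,100 is €3,100 into a €5,000 phase-out range, leaving 1,900/5,000 of the credit: €10,550 × 1,900/5,000 = €4,009.
Child Tax Credit: income exceeds €168,000 by €6,100, which is 7 full-or-partial €1,000 increments; reduction = 7 × €50 = €350, leaving €1,464.
Student Loan Interest Credit: €174,100 is below the €185,400 cutoff, so the full €3,975 applies.
Total: €822 + €4,009 + €1,464 + €3,975 = €10,270.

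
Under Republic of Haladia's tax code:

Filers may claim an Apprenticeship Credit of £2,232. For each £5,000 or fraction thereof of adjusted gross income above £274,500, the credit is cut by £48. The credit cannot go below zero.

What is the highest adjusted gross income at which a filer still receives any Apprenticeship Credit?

After 46 increments the reduction is 46 × £48 = £2,208, leaving £24; one more increment wipes it out. Increment 46 ends at excess 46 × £5,000 = £230,000, so the highest qualifying income is £274,500 + £230,000 = £504,500.

£504,500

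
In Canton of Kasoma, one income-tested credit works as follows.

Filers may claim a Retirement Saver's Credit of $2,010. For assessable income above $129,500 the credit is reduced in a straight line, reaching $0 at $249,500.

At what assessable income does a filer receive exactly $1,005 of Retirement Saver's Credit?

$1,005 is 1,005/2,010 of the full $2,010, so 1,005/2,010 of the $120,000 range has been used: income = $129,500 + $120,000 × 1,005/2,010 = $189,500.

$189,500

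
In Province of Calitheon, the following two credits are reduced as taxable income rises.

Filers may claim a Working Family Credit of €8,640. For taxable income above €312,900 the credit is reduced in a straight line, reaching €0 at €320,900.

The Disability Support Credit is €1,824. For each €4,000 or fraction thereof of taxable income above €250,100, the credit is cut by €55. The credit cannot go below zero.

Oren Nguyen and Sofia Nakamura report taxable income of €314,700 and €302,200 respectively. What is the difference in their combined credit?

Oren (€314,700): Working Family Credit: €314,700 is €1,800 into a €8,000 phase-out range, leaving 6,200/8,000 of the credit: €8,640 × 6,200/8,000 = €6,696. Disability Support Credit: income exceeds €250,100 by €64,600, which is 17 full-or-partial €4,000 increments; reduction = 17 × €55 = €935, leaving €889. total €6,696 + €889 = €7,585
Sofia (€302,200): Working Family Credit: €302,200 is at or below the €312,900 threshold, so the full €8,640 applies. Disability Support Credit: income exceeds €250,100 by €52,100, which is 14 full-or-partial €4,000 increments; reduction = 14 × €55 = €770, leaving €1,054. total €8,640 + €1,054 = €9,694
Difference: |€7,585 − €9,694| = €2,109.

€2,109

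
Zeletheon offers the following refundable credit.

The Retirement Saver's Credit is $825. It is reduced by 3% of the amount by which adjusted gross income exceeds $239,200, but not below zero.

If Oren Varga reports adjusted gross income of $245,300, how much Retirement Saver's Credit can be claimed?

$642

Retirement Saver's Credit: 3% of the $6,100 excess over $239,200 is $183; credit = $825 − $183 = $642.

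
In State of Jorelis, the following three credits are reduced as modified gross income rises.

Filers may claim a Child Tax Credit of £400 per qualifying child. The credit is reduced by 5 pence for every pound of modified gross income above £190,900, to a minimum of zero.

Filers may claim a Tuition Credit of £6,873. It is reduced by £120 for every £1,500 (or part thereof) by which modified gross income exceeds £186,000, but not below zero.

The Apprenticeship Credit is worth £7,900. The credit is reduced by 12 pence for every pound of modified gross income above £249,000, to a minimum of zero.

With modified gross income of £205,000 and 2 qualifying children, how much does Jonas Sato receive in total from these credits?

£13,308

Child Tax Credit: base = 2 × £400 = £800. 5% of the £14,100 excess over £190,900 is £705; credit = £800 − £705 = £95.
Tuition Credit: income exceeds £186,000 by £19,000, which is 13 full-or-partial £1,500 increments; reduction = 13 × £120 = £1,560, leaving £5,313.
Apprenticeship Credit: £205,000 is at or below the £249,000 threshold, so the full £7,900 applies.
Total: £95 + £5,313 + £7,900 = £13,308.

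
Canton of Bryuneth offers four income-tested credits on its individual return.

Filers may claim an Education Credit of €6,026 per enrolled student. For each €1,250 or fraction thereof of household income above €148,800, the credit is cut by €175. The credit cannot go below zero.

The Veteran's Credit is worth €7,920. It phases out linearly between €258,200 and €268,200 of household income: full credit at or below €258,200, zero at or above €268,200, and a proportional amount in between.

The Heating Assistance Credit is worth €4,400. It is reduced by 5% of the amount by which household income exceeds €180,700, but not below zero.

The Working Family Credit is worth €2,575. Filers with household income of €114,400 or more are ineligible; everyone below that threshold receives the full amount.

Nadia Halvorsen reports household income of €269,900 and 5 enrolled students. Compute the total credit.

Education Credit: base = 5 × €6,026 = €30,130. income exceeds €148,800 by €121,100, which is 97 full-or-partial €1,250 increments; reduction = 97 × €175 = €16,975, leaving €13,155.
Veteran's Credit: €269,900 is at or above €268,200, so the credit is €0.
Heating Assistance Credit: 5% of the €89,200 excess over €180,700 is €4,460 ≥ base, so the credit is €0.
Working Family Credit: €269,900 meets or exceeds the €114,400 cutoff, so the credit is €0.
Total: €13,155 + €0 + €0 + €0 = €13,155.

€13,155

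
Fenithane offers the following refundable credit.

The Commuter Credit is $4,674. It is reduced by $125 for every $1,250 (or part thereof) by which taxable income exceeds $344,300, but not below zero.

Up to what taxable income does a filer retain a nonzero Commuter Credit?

After 37 increments the reduction is 37 × $125 = $4,625, leaving $49; one more increment wipes it out. Increment 37 ends at excess 37 × $1,250 = $46,250, so the highest qualifying income is $344,300 + $46,250 = $390,550.

$390,550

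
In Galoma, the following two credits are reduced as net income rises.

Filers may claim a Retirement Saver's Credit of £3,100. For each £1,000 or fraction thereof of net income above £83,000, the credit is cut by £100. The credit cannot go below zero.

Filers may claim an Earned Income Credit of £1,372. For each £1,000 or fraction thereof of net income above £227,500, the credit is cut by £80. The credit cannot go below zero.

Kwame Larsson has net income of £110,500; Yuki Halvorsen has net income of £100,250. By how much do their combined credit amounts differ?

Kwame (£110,500): Retirement Saver's Credit: income exceeds £83,000 by £27,500, which is 28 full-or-partial £1,000 increments; reduction = 28 × £100 = £2,800, leaving £300. Earned Income Credit: £110,500 is at or below the £227,500 threshold, so the full £1,372 applies. total £300 + £1,372 = £1,672
Yuki (£100,250): Retirement Saver's Credit: income exceeds £83,000 by £17,250, which is 18 full-or-partial £1,000 increments; reduction = 18 × £100 = £1,800, leaving £1,300. Earned Income Credit: £100,250 is at or below the £227,500 threshold, so the full £1,372 applies. total £1,300 + £1,372 = £2,672
Difference: |£1,672 − £2,672| = £1,000.

£1,000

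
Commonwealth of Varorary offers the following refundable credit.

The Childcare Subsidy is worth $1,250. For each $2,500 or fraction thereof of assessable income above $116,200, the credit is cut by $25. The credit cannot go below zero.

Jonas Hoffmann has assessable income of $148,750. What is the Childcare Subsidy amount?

Childcare Subsidy: income exceeds $116,200 by $32,550, which is 14 full-or-partial $2,500 increments; reduction = 14 × $25 = $350, leaving $900.

$900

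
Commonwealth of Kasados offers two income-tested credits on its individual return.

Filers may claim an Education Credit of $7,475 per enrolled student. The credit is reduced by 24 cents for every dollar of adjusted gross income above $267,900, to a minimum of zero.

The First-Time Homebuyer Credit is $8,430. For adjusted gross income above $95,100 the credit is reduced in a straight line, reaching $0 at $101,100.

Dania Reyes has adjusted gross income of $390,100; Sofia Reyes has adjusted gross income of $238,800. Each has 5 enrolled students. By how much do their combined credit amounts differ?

$29,328

Dania ($390,100): Education Credit: base = 5 × $7,475 = $37,375. 24% of the $122,200 excess over $267,900 is $29,328; credit = $37,375 − $29,328 = $8,047. First-Time Homebuyer Credit: $390,100 is at or above $101,100, so the credit is $0. total $8,047 + $0 = $8,047
Sofia ($238,800): Education Credit: base = 5 × $7,475 = $37,375. $238,800 is at or below the $267,900 threshold, so the full $37,375 applies. First-Time Homebuyer Credit: $238,800 is at or above $101,100, so the credit is $0. total $37,375 + $0 = $37,375
Difference: |$8,047 − $37,375| = $29,328.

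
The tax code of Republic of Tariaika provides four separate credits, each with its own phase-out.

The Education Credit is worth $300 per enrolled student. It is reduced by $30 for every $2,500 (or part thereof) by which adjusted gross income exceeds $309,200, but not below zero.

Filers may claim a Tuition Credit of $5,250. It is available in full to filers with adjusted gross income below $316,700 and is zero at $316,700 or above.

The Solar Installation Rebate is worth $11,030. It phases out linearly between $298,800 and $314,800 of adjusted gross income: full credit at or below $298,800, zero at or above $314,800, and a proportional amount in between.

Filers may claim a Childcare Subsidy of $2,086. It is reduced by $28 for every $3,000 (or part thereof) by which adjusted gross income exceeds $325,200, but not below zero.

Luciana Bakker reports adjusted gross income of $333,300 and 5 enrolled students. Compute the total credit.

$3,202

Education Credit: base = 5 × $300 = $1,500. income exceeds $309,200 by $24,100, which is 10 full-or-partial $2,500 increments; reduction = 10 × $30 = $300, leaving $1,200.
Tuition Credit: $333,300 meets or exceeds the $316,700 cutoff, so the credit is $0.
Solar Installation Rebate: $333,300 is at or above $314,800, so the credit is $0.
Childcare Subsidy: income exceeds $325,200 by $8,100, which is 3 full-or-partial $3,000 increments; reduction = 3 × $28 = $84, leaving $2,002.
Total: $1,200 + $0 + $0 + $2,002 = $3,202.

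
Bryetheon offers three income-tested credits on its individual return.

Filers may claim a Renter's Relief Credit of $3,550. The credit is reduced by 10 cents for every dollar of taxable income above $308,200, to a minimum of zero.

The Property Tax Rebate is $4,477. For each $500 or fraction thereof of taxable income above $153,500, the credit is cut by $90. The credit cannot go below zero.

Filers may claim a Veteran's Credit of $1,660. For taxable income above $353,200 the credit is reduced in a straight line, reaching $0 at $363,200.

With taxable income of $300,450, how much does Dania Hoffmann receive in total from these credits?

$5,210

Renter's Relief Credit: $300,450 is at or below the $308,200 threshold, so the full $3,550 applies.
Property Tax Rebate: income exceeds $153,500 by $146,950 → 294 increments × $90 = $26,460 ≥ base, so the credit is $0.
Veteran's Credit: $300,450 is at or below the $353,200 threshold, so the full $1,660 applies.
Total: $3,550 + $0 + $1,660 = $5,210.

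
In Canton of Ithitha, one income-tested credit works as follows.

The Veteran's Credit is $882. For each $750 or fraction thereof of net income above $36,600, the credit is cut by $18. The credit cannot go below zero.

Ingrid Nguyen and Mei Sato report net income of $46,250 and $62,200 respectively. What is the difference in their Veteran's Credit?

$396

Ingrid ($46,250): Veteran's Credit: income exceeds $36,600 by $9,650, which is 13 full-or-partial $750 increments; reduction = 13 × $18 = $234, leaving $648.
Mei ($62,200): Veteran's Credit: income exceeds $36,600 by $25,600, which is 35 full-or-partial $750 increments; reduction = 35 × $18 = $630, leaving $252.
Difference: |$648 − $252| = $396.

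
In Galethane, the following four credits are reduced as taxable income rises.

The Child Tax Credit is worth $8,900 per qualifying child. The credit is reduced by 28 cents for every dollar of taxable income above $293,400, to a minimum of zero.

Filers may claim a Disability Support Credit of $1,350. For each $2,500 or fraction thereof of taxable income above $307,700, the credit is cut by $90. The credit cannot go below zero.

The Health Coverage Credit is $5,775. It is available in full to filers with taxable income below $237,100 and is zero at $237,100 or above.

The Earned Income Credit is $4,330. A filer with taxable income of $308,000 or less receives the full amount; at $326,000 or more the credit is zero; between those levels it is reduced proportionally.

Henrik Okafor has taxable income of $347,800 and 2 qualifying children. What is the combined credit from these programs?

$2,568

Child Tax Credit: base = 2 × $8,900 = $17,800. 28% of the $54,400 excess over $293,400 is $15,232; credit = $17,800 − $15,232 = $2,568.
Disability Support Credit: income exceeds $307,700 by $40,100 → 17 increments × $90 = $1,530 ≥ base, so the credit is $0.
Health Coverage Credit: $347,800 meets or exceeds the $237,100 cutoff, so the credit is $0.
Earned Income Credit: $347,800 is at or above $326,000, so the credit is $0.
Total: $2,568 + $0 + $0 + $0 = $2,568.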